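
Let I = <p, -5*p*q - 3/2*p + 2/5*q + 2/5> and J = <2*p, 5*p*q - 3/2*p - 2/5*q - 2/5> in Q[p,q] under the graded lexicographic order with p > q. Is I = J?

Yes, the ideals are equal.

For a fixed monomial order, each ideal has a unique reduced Gröbner basis; comparing bases decides equality.
Buchberger on the first generating set:
f_1 = p, LT = p.
f_2 = -5*p*q - 3/2*p + 2/5*q + 2/5, LT = p*q.

S(f_1,f_2): lcm = p*q. S = -3/10*p + 2/25*q + 2/25.
  leading term p: subtract (-3/10)·f_1 from -3/10*p + 2/25*q + 2/25 → 2/25*q + 2/25
  leading term q: no divisor's leading term divides it; move 2/25*q to the remainder.
  leading term 1: no divisor's leading term divides it; move 2/25 to the remainder.
  remainder 2/25*q + 2/25 ≠ 0; add g_3 = 2/25*q + 2/25 to the basis.

The other S-polynomials (S(f_1,g_3), S(f_2,g_3)) all reduce to 0 modulo the current basis, so we have a Gröbner basis.
Inter-reduce: drop elements whose leading term is divisible by another's, tail-reduce, and make monic.
Reduced Gröbner basis: {p, q + 1}.

Buchberger on the second generating set:
h_1 = 2*p, LT = p.
h_2 = 5*p*q - 3/2*p - 2/5*q - 2/5, LT = p*q.

S(h_1,h_2): lcm = p*q. S = 3/10*p + 2/25*q + 2/25.
  leading term p: subtract (3/20)·h_1 from 3/10*p + 2/25*q + 2/25 → 2/25*q + 2/25
  leading term q: no divisor's leading term divides it; move 2/25*q to the remainder.
  leading term 1: no divisor's leading term divides it; move 2/25 to the remainder.
  remainder 2/25*q + 2/25 ≠ 0; add k_3 = 2/25*q + 2/25 to the basis.

The other S-polynomials (S(h_1,k_3), S(h_2,k_3)) all reduce to 0 modulo the current basis, so we have a Gröbner basis.
Inter-reduce: drop elements whose leading term is divisible by another's, tail-reduce, and make monic.
Reduced Gröbner basis: {p, q + 1}.

The two bases agree; hence the ideals are identical.
The choice of monomial ordering does not affect the verdict — as long as both bases are computed under the same ordering, their equality decides ideal equality.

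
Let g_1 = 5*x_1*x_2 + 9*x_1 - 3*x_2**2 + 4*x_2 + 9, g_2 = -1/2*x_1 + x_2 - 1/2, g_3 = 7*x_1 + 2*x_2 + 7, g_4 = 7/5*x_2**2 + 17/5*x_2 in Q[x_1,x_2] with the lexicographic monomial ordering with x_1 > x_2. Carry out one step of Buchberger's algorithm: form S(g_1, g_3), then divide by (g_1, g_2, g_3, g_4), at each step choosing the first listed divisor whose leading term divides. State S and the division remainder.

lcm(LM(g_1), LM(g_3)) = x_1*x_2.
S = (lcm/LT(g_1))·g_1 − (lcm/LT(g_3))·g_3 = 9/5*x_1 - 31/35*x_2**2 - 1/5*x_2 + 9/5.
Reduce S modulo (g_1, g_2, g_3, g_4) in that order:
  leading term x_1: subtract (-18/5)·g_2 from 9/5*x_1 - 31/35*x_2**2 - 1/5*x_2 + 9/5 → -31/35*x_2**2 + 17/5*x_2
  leading term x_2**2: subtract (-31/49)·g_4 from -31/35*x_2**2 + 17/5*x_2 → 272/49*x_2
  leading term x_2: no divisor's leading term divides it; move 272/49*x_2 to the remainder.
The remainder 272/49*x_2 is nonzero, so it would be added as the next basis element.
An S-polynomial is built so that the two leading terms cancel; whether anything survives reduction is exactly the Gröbner-basis criterion.

S(g_1, g_3) = 9/5*x_1 - 31/35*x_2**2 - 1/5*x_2 + 9/5; remainder on division = 272/49*x_2.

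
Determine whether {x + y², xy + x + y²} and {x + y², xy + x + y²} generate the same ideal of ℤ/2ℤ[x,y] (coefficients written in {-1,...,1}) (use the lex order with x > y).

Yes, the ideals are equal.

Two ideals are equal iff their reduced Gröbner bases coincide (the reduced basis is unique for a fixed ordering).
Buchberger on the first generating set:
f_1 = x + y², LT = x.
f_2 = xy + x + y², LT = xy.

S(f_1,f_2): lcm = xy. S = x + y³ + y².
  reduce S modulo (f_1, f_2):
  remainder y³ ≠ 0; add g_3 = y³ to the basis.

The other S-polynomials (S(f_1,g_3), S(f_2,g_3)) all reduce to 0 modulo the current basis, so we have a Gröbner basis.
Inter-reduce: drop elements whose leading term is divisible by another's, tail-reduce, and make monic.
Reduced Gröbner basis: {x + y², y³}.

Buchberger on the second generating set:
h_1 = x + y², LT = x.
h_2 = xy + x + y², LT = xy.

S(h_1,h_2): lcm = xy. S = x + y³ + y².
  reduce S modulo (h_1, h_2):
  remainder y³ ≠ 0; add k_3 = y³ to the basis.

The other S-polynomials (S(h_1,k_3), S(h_2,k_3)) all reduce to 0 modulo the current basis, so we have a Gröbner basis.
Inter-reduce: drop elements whose leading term is divisible by another's, tail-reduce, and make monic.
Reduced Gröbner basis: {x + y², y³}.

Same reduced basis, so the two generating sets span the same ideal.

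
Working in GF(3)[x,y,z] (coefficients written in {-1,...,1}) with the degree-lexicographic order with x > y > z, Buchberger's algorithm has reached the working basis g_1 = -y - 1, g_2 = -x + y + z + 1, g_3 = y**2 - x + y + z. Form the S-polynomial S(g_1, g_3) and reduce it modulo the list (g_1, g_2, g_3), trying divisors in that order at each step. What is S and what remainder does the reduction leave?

S(g_1, g_3) = x - z; remainder on division = 0.

lcm(LM(g_1), LM(g_3)) = y**2.
S = (lcm/LT(g_1))·g_1 − (lcm/LT(g_3))·g_3 = x - z.
Reduce S modulo (g_1, g_2, g_3) in that order:
  leading term x: subtract (-1)·g_2 from x - z → y + 1
  leading term y: subtract (-1)·g_1 from y + 1 → 0
The remainder is 0, so this S-polynomial contributes no new basis element.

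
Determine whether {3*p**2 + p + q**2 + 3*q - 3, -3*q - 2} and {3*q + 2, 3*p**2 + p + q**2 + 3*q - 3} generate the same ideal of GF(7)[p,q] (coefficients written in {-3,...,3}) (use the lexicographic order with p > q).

Yes, the ideals are equal.

Two ideals are equal iff their reduced Gröbner bases coincide (the reduced basis is unique for a fixed ordering).
Buchberger on the first generating set:
f_1 = 3*p**2 + p + q**2 + 3*q - 3, LT = p**2.
f_2 = -3*q - 2, LT = q.

The S-polynomials (S(f_1,f_2)) all reduce to 0 modulo the current basis, so we have a Gröbner basis.
Inter-reduce: drop elements whose leading term is divisible by another's, tail-reduce, and make monic.
Reduced Gröbner basis: {p**2 - 2*p - 1, q + 3}.

Buchberger on the second generating set:
h_1 = 3*q + 2, LT = q.
h_2 = 3*p**2 + p + q**2 + 3*q - 3, LT = p**2.

The S-polynomials (S(h_1,h_2)) all reduce to 0 modulo the current basis, so we have a Gröbner basis.
Inter-reduce: drop elements whose leading term is divisible by another's, tail-reduce, and make monic.
Reduced Gröbner basis: {p**2 - 2*p - 1, q + 3}.

These coincide, so the ideals are equal.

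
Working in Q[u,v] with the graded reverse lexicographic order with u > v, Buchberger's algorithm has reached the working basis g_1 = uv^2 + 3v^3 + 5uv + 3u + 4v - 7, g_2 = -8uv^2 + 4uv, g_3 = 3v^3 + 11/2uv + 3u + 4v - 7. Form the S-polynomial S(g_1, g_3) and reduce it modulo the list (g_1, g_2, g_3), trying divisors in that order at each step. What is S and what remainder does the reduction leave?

S(g_1, g_3) = 3v^4 - 11/6u^2v + 5uv^2 - u^2 + 5/3uv + 4v^2 + 7/3u - 7v; remainder on division = -11/6u^2v - u^2 - 19/12uv + 7/3u.

lcm(LM(g_1), LM(g_3)) = uv^3.
S = (lcm/LT(g_1))·g_1 − (lcm/LT(g_3))·g_3 = 3v^4 - 11/6u^2v + 5uv^2 - u^2 + 5/3uv + 4v^2 + 7/3u - 7v.
Reduce S modulo (g_1, g_2, g_3) in that order:
  leading term v^4: subtract (v)·g_3 from 3v^4 - 11/6u^2v + 5uv^2 - u^2 + 5/3uv + 4v^2 + 7/3u - 7v → -11/6u^2v - 1/2uv^2 - u^2 - 4/3uv + 7/3u
  leading term u^2v: no divisor's leading term divides it; move -11/6u^2v to the remainder.
  leading term uv^2: subtract (-1/2)·g_1 from -1/2uv^2 - u^2 - 4/3uv + 7/3u → 3/2v^3 - u^2 + 7/6uv + 23/6u + 2v - 7/2
  leading term v^3: subtract (1/2)·g_3 from 3/2v^3 - u^2 + 7/6uv + 23/6u + 2v - 7/2 → -u^2 - 19/12uv + 7/3u
  leading term u^2: no divisor's leading term divides it; move -u^2 to the remainder.
  leading term uv: no divisor's leading term divides it; move -19/12uv to the remainder.
  leading term u: no divisor's leading term divides it; move 7/3u to the remainder.
The remainder -11/6u^2v - u^2 - 19/12uv + 7/3u is nonzero, so it would be added as the next basis element.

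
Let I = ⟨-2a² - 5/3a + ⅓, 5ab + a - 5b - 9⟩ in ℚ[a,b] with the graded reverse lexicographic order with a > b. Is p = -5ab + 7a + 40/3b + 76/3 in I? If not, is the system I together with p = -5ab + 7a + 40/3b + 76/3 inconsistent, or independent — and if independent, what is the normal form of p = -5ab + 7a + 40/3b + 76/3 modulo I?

-5ab + 7a + 40/3b + 76/3 lies in I (it reduces to 0).

First compute the reduced Gröbner basis of I by Buchberger's algorithm.
f_1 = -2a² - 5/3a + ⅓, LT = a².
f_2 = 5ab + a - 5b - 9, LT = ab.

S(f_1,f_2): lcm = a²b. S = -⅕a² + 11/6ab + 9/5a - ⅙b.
  leading term a²: subtract (1/10)·f_1 from -⅕a² + 11/6ab + 9/5a - ⅙b → 11/6ab + 59/30a - ⅙b - 1/30
  leading term ab: subtract (11/30)·f_2 from 11/6ab + 59/30a - ⅙b - 1/30 → 8/5a + 5/3b + 49/15
  leading term a: no divisor's leading term divides it; move 8/5a to the remainder.
  leading term b: no divisor's leading term divides it; move 5/3b to the remainder.
  leading term 1: no divisor's leading term divides it; move 49/15 to the remainder.
  remainder 8/5a + 5/3b + 49/15 ≠ 0; add h_3 = 8/5a + 5/3b + 49/15 to the basis.

S(f_2,h_3): lcm = ab. S = -25/24b² + ⅕a - 73/24b - 9/5.
  leading term b²: no divisor's leading term divides it; move -25/24b² to the remainder.
  leading term a: subtract (⅛)·h_3 from ⅕a - 73/24b - 9/5 → -13/4b - 53/24
  leading term b: no divisor's leading term divides it; move -13/4b to the remainder.
  leading term 1: no divisor's leading term divides it; move -53/24 to the remainder.
  remainder -25/24b² - 13/4b - 53/24 ≠ 0; add h_4 = -25/24b² - 13/4b - 53/24 to the basis.

The other S-polynomials (S(f_1,h_3), S(f_1,h_4), S(f_2,h_4), S(h_3,h_4)) all reduce to 0 modulo the current basis, so we have a Gröbner basis.
Inter-reduce: drop elements whose leading term is divisible by another's, tail-reduce, and make monic.
Reduced Gröbner basis: {b² + 78/25b + 53/25, a + 25/24b + 49/24}.
Label its elements g_1 = b² + 78/25b + 53/25, g_2 = a + 25/24b + 49/24.

Reduce p = -5ab + 7a + 40/3b + 76/3 modulo G:
  leading term ab: subtract (-5b)·g_2 from -5ab + 7a + 40/3b + 76/3 → 125/24b² + 7a + 565/24b + 76/3
  leading term b²: subtract (125/24)·g_1 from 125/24b² + 7a + 565/24b + 76/3 → 7a + 175/24b + 343/24
  leading term a: subtract (7)·g_2 from 7a + 175/24b + 343/24 → 0
  normal form = 0.
Since the normal form is 0, p ∈ I.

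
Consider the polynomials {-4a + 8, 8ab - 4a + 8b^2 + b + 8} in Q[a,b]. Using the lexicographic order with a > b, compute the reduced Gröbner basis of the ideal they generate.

G = {a - 2, b^2 + 17/8b}

f_1 = -4a + 8, LT = a.
f_2 = 8ab - 4a + 8b^2 + b + 8, LT = ab.

S(f_1,f_2): lcm = ab. S = 1/2a - b^2 - 17/8b - 1.
  leading term a: subtract (-1/8)·f_1 from 1/2a - b^2 - 17/8b - 1 → -b^2 - 17/8b
  leading term b^2: no divisor's leading term divides it; move -b^2 to the remainder.
  leading term b: no divisor's leading term divides it; move -17/8b to the remainder.
  remainder -b^2 - 17/8b ≠ 0; add g_3 = -b^2 - 17/8b to the basis.

The other S-polynomials (S(f_1,g_3), S(f_2,g_3)) all reduce to 0 modulo the current basis, so we have a Gröbner basis.
Inter-reduce: drop elements whose leading term is divisible by another's, tail-reduce, and make monic.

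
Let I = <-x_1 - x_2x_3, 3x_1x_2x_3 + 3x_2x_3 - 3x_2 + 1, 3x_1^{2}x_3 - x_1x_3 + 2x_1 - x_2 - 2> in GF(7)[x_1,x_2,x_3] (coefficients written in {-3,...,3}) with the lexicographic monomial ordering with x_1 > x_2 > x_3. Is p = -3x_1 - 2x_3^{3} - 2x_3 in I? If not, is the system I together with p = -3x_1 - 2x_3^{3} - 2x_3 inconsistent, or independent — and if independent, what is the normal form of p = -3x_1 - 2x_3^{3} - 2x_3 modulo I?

-3x_1 - 2x_3^{3} - 2x_3 lies in I (it reduces to 0).

First compute the reduced Gröbner basis of I by Buchberger's algorithm.
f_1 = -x_1 - x_2x_3, LT = x_1.
f_2 = 3x_1x_2x_3 + 3x_2x_3 - 3x_2 + 1, LT = x_1x_2x_3.
f_3 = 3x_1^{2}x_3 - x_1x_3 + 2x_1 - x_2 - 2, LT = x_1^{2}x_3.

S(f_1,f_2): lcm = x_1x_2x_3. S = x_2^{2}x_3^{2} - x_2x_3 + x_2 + 2.
  reduce S modulo (f_1, f_2, f_3):
  remainder x_2^{2}x_3^{2} - x_2x_3 + x_2 + 2 ≠ 0; add h_4 = x_2^{2}x_3^{2} - x_2x_3 + x_2 + 2 to the basis.

S(f_1,f_3): lcm = x_1^{2}x_3. S = x_1x_2x_3^{2} - 2x_1x_3 - 3x_1 - 2x_2 + 3.
  reduce S modulo (f_1, f_2, f_3, h_4):
  remainder x_2x_3^{2} - 3x_2x_3 - 2x_2 + 2x_3 + 3 ≠ 0; add h_5 = x_2x_3^{2} - 3x_2x_3 - 2x_2 + 2x_3 + 3 to the basis.

S(f_2,f_3): lcm = x_1^{2}x_2x_3. S = -x_1x_2x_3 + 3x_1x_2 - 2x_1 - 2x_2^{2} + 3x_2.
  reduce S modulo (f_1, f_2, f_3, h_4, h_5):
  remainder -3x_2^{2}x_3 - 2x_2^{2} + 3x_2x_3 + 2x_2 - 2 ≠ 0; add h_6 = -3x_2^{2}x_3 - 2x_2^{2} + 3x_2x_3 + 2x_2 - 2 to the basis.

S(f_3,h_4): lcm = x_1^{2}x_2^{2}x_3^{2}. S = x_1^{2}x_2x_3 - x_1^{2}x_2 - 2x_1^{2} + 2x_1x_2^{2}x_3^{2} + 3x_1x_2^{2}x_3 + 2x_2^{3}x_3 - 3x_2^{2}x_3.
  reduce S modulo (f_1, f_2, f_3, h_4, h_5, h_6):
  remainder x_2^{3} + x_2^{2} + 2x_2x_3 - 3 ≠ 0; add h_7 = x_2^{3} + x_2^{2} + 2x_2x_3 - 3 to the basis.

S(f_2,h_5): lcm = x_1x_2x_3^{2}. S = 3x_1x_2x_3 + 2x_1x_2 - 2x_1x_3 - 3x_1 + x_2x_3^{2} - x_2x_3 - 2x_3.
  reduce S modulo (f_1, f_2, f_3, h_4, h_5, h_6, h_7):
  remainder -x_2^{2} - x_2x_3 + 3x_2 - x_3 + 3 ≠ 0; add h_8 = -x_2^{2} - x_2x_3 + 3x_2 - x_3 + 3 to the basis.

S(f_2,h_8): lcm = x_1x_2^{2}x_3. S = -x_1x_2x_3^{2} + 3x_1x_2x_3 - x_1x_3^{2} + 3x_1x_3 + x_2^{2}x_3 - x_2^{2} - 2x_2.
  reduce S modulo (f_1, f_2, f_3, h_4, h_5, h_6, h_7, h_8):
  remainder -x_2x_3 + x_2 - 2x_3^{2} - 3x_3 + 2 ≠ 0; add h_9 = -x_2x_3 + x_2 - 2x_3^{2} - 3x_3 + 2 to the basis.

S(h_4,h_8): lcm = x_2^{2}x_3^{2}. S = -x_2x_3^{3} + 3x_2x_3^{2} - x_2x_3 + x_2 - x_3^{3} + 3x_3^{2} + 2.
  reduce S modulo (f_1, f_2, f_3, h_4, h_5, h_6, h_7, h_8, h_9):
  remainder -2x_2 - x_3^{3} - 3x_3^{2} - 2x_3 + 3 ≠ 0; add h_10 = -2x_2 - x_3^{3} - 3x_3^{2} - 2x_3 + 3 to the basis.

S(f_2,h_10): lcm = x_1x_2x_3. S = 3x_1x_3^{4} + 2x_1x_3^{3} - x_1x_3^{2} - 2x_1x_3 + x_2x_3 - x_2 - 2.
  reduce S modulo (f_1, f_2, f_3, h_4, h_5, h_6, h_7, h_8, h_9, h_10):
  remainder -x_3^{4} - 2x_3^{3} - 2x_3^{2} - 3x_3 ≠ 0; add h_11 = -x_3^{4} - 2x_3^{3} - 2x_3^{2} - 3x_3 to the basis.

The other S-polynomials (S(f_1,h_4), S(f_2,h_4), S(f_1,h_5), S(f_3,h_5), S(h_4,h_5), S(f_1,h_6), S(f_2,h_6), S(f_3,h_6), S(h_4,h_6), S(h_5,h_6), S(f_1,h_7), S(f_2,h_7), S(f_3,h_7), S(h_4,h_7), S(h_5,h_7), S(h_6,h_7), S(f_1,h_8), S(f_3,h_8), S(h_5,h_8), S(h_6,h_8), S(h_7,h_8), S(f_1,h_9), S(f_2,h_9), S(f_3,h_9), S(h_4,h_9), S(h_5,h_9), S(h_6,h_9), S(h_7,h_9), S(h_8,h_9), S(f_1,h_10), S(f_3,h_10), S(h_4,h_10), S(h_5,h_10), S(h_6,h_10), S(h_7,h_10), S(h_8,h_10), S(h_9,h_10), S(f_1,h_11), S(f_2,h_11), S(f_3,h_11), S(h_4,h_11), S(h_5,h_11), S(h_6,h_11), S(h_7,h_11), S(h_8,h_11), S(h_9,h_11), S(h_10,h_11)) all reduce to 0 modulo the current basis, so we have a Gröbner basis.
Inter-reduce: drop elements whose leading term is divisible by another's, tail-reduce, and make monic.
Reduced Gröbner basis: {x_1 + 3x_3^{3} + 3x_3, x_2 - 3x_3^{3} - 2x_3^{2} + x_3 + 2, x_3^{4} + 2x_3^{3} + 2x_3^{2} + 3x_3}.
Label its elements g_1 = x_1 + 3x_3^{3} + 3x_3, g_2 = x_2 - 3x_3^{3} - 2x_3^{2} + x_3 + 2, g_3 = x_3^{4} + 2x_3^{3} + 2x_3^{2} + 3x_3.

Reduce p = -3x_1 - 2x_3^{3} - 2x_3 modulo G:
  leading term x_1: subtract (-3)·g_1 from -3x_1 - 2x_3^{3} - 2x_3 → 0
  normal form = 0.
Since the normal form is 0, p ∈ I.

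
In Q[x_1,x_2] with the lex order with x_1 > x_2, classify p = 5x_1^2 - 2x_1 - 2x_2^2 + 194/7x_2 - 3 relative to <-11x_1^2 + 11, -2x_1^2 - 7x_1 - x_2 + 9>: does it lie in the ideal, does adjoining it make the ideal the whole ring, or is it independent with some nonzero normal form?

5x_1^2 - 2x_1 - 2x_2^2 + 194/7x_2 - 3 lies in I (it reduces to 0).

First compute the reduced Gröbner basis of I by Buchberger's algorithm.
f_1 = -11x_1^2 + 11, LT = x_1^2.
f_2 = -2x_1^2 - 7x_1 - x_2 + 9, LT = x_1^2.

S(f_1,f_2): lcm = x_1^2. S = -7/2x_1 - 1/2x_2 + 7/2.
  leading term x_1: no divisor's leading term divides it; move -7/2x_1 to the remainder.
  leading term x_2: no divisor's leading term divides it; move -1/2x_2 to the remainder.
  leading term 1: no divisor's leading term divides it; move 7/2 to the remainder.
  remainder -7/2x_1 - 1/2x_2 + 7/2 ≠ 0; add h_3 = -7/2x_1 - 1/2x_2 + 7/2 to the basis.

S(f_1,h_3): lcm = x_1^2. S = -1/7x_1x_2 + x_1 - 1.
  leading term x_1x_2: subtract (2/49x_2)·h_3 from -1/7x_1x_2 + x_1 - 1 → x_1 + 1/49x_2^2 - 1/7x_2 - 1
  leading term x_1: subtract (-2/7)·h_3 from x_1 + 1/49x_2^2 - 1/7x_2 - 1 → 1/49x_2^2 - 2/7x_2
  leading term x_2^2: no divisor's leading term divides it; move 1/49x_2^2 to the remainder.
  leading term x_2: no divisor's leading term divides it; move -2/7x_2 to the remainder.
  remainder 1/49x_2^2 - 2/7x_2 ≠ 0; add h_4 = 1/49x_2^2 - 2/7x_2 to the basis.

The other S-polynomials (S(f_2,h_3), S(f_1,h_4), S(f_2,h_4), S(h_3,h_4)) all reduce to 0 modulo the current basis, so we have a Gröbner basis.
Inter-reduce: drop elements whose leading term is divisible by another's, tail-reduce, and make monic.
Reduced Gröbner basis: {x_1 + 1/7x_2 - 1, x_2^2 - 14x_2}.
Label its elements g_1 = x_1 + 1/7x_2 - 1, g_2 = x_2^2 - 14x_2.

Reduce p = 5x_1^2 - 2x_1 - 2x_2^2 + 194/7x_2 - 3 modulo G:
  leading term x_1^2: subtract (5x_1)·g_1 from 5x_1^2 - 2x_1 - 2x_2^2 + 194/7x_2 - 3 → -5/7x_1x_2 + 3x_1 - 2x_2^2 + 194/7x_2 - 3
  leading term x_1x_2: subtract (-5/7x_2)·g_1 from -5/7x_1x_2 + 3x_1 - 2x_2^2 + 194/7x_2 - 3 → 3x_1 - 93/49x_2^2 + 27x_2 - 3
  leading term x_1: subtract (3)·g_1 from 3x_1 - 93/49x_2^2 + 27x_2 - 3 → -93/49x_2^2 + 186/7x_2
  leading term x_2^2: subtract (-93/49)·g_2 from -93/49x_2^2 + 186/7x_2 → 0
  normal form = 0.
Since the normal form is 0, p ∈ I.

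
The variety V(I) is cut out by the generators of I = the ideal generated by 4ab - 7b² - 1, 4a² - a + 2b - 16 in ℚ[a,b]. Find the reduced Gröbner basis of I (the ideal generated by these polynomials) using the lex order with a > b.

G = {a + 49/4b³ + ¼b² - 57/4b - ¼, b⁴ + 1/49b³ - 50/49b² - 1/49b + 1/49}

f_1 = 4ab - 7b² - 1, LT = ab.
f_2 = 4a² - a + 2b - 16, LT = a².

S(f_1,f_2): lcm = a²b. S = -7/4ab² + ¼ab - ¼a - ½b² + 4b.
  reduce S modulo (f_1, f_2):
  remainder -¼a - 49/16b³ - 1/16b² + 57/16b + 1/16 ≠ 0; add g_3 = -¼a - 49/16b³ - 1/16b² + 57/16b + 1/16 to the basis.

S(f_1,g_3): lcm = ab. S = -49/4b⁴ - ¼b³ + 25/2b² + ¼b - ¼.
  reduce S modulo (f_1, f_2, g_3):
  remainder -49/4b⁴ - ¼b³ + 25/2b² + ¼b - ¼ ≠ 0; add g_4 = -49/4b⁴ - ¼b³ + 25/2b² + ¼b - ¼ to the basis.

The other S-polynomials (S(f_2,g_3), S(f_1,g_4), S(f_2,g_4), S(g_3,g_4)) all reduce to 0 modulo the current basis, so we have a Gröbner basis.
Inter-reduce: drop elements whose leading term is divisible by another's, tail-reduce, and make monic.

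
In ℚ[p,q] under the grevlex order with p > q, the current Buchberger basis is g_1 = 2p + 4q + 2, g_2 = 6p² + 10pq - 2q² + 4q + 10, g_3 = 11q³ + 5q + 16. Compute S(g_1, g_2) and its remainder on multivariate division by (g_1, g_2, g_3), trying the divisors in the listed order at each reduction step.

lcm(LM(g_1), LM(g_2)) = p².
S = (lcm/LT(g_1))·g_1 − (lcm/LT(g_2))·g_2 = ⅓pq + ⅓q² + p - ⅔q - 5/3.
Reduce S modulo (g_1, g_2, g_3) in that order:
  leading term pq: subtract (⅙q)·g_1 from ⅓pq + ⅓q² + p - ⅔q - 5/3 → -⅓q² + p - q - 5/3
  leading term q²: no divisor's leading term divides it; move -⅓q² to the remainder.
  leading term p: subtract (½)·g_1 from p - q - 5/3 → -3q - 8/3
  leading term q: no divisor's leading term divides it; move -3q to the remainder.
  leading term 1: no divisor's leading term divides it; move -8/3 to the remainder.
The remainder -⅓q² - 3q - 8/3 is nonzero, so it would be added as the next basis element.

S(g_1, g_2) = ⅓pq + ⅓q² + p - ⅔q - 5/3; remainder on division = -⅓q² - 3q - 8/3.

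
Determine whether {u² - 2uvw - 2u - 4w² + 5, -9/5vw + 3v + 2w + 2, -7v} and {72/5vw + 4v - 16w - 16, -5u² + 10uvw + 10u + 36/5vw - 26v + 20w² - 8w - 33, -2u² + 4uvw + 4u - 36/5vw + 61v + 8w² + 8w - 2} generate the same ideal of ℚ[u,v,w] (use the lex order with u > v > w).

For a fixed monomial order, each ideal has a unique reduced Gröbner basis; comparing bases decides equality.
Buchberger on the first generating set:
f_1 = u² - 2uvw - 2u - 4w² + 5, LT = u².
f_2 = -9/5vw + 3v + 2w + 2, LT = vw.
f_3 = -7v, LT = v.

S(f_2,f_3): lcm = vw. S = -5/3v - 10/9w - 10/9.
  leading term v: subtract (5/21)·f_3 from -5/3v - 10/9w - 10/9 → -10/9w - 10/9
  leading term w: no divisor's leading term divides it; move -10/9w to the remainder.
  leading term 1: no divisor's leading term divides it; move -10/9 to the remainder.
  remainder -10/9w - 10/9 ≠ 0; add g_4 = -10/9w - 10/9 to the basis.

The other S-polynomials (S(f_1,f_2), S(f_1,f_3), S(f_1,g_4), S(f_2,g_4), S(f_3,g_4)) all reduce to 0 modulo the current basis, so we have a Gröbner basis.
Inter-reduce: drop elements whose leading term is divisible by another's, tail-reduce, and make monic.
Reduced Gröbner basis: {u² - 2u + 1, v, w + 1}.

Buchberger on the second generating set:
h_1 = 72/5vw + 4v - 16w - 16, LT = vw.
h_2 = -5u² + 10uvw + 10u + 36/5vw - 26v + 20w² - 8w - 33, LT = u².
h_3 = -2u² + 4uvw + 4u - 36/5vw + 61v + 8w² + 8w - 2, LT = u².

S(h_2,h_3): lcm = u². S = -126/25vw + 357/10v + 28/5w + 28/5.
  leading term vw: subtract (-7/20)·h_1 from -126/25vw + 357/10v + 28/5w + 28/5 → 371/10v
  leading term v: no divisor's leading term divides it; move 371/10v to the remainder.
  remainder 371/10v ≠ 0; add k_4 = 371/10v to the basis.

S(h_1,k_4): lcm = vw. S = 5/18v - 10/9w - 10/9.
  leading term v: subtract (25/3339)·k_4 from 5/18v - 10/9w - 10/9 → -10/9w - 10/9
  leading term w: no divisor's leading term divides it; move -10/9w to the remainder.
  leading term 1: no divisor's leading term divides it; move -10/9 to the remainder.
  remainder -10/9w - 10/9 ≠ 0; add k_5 = -10/9w - 10/9 to the basis.

The other S-polynomials (S(h_1,h_2), S(h_1,h_3), S(h_2,k_4), S(h_3,k_4), S(h_1,k_5), S(h_2,k_5), S(h_3,k_5), S(k_4,k_5)) all reduce to 0 modulo the current basis, so we have a Gröbner basis.
Inter-reduce: drop elements whose leading term is divisible by another's, tail-reduce, and make monic.
Reduced Gröbner basis: {u² - 2u + 1, v, w + 1}.

These coincide, so the ideals are equal.

Yes, the ideals are equal.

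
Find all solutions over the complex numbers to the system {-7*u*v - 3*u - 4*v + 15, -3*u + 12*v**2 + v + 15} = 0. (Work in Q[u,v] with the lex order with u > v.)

Compute a lex Gröbner basis by Buchberger's algorithm.
f_1 = -7*u*v - 3*u - 4*v + 15, LT = u*v.
f_2 = -3*u + 12*v**2 + v + 15, LT = u.

S(f_1,f_2): lcm = u*v. S = 3/7*u + 4*v**3 + 1/3*v**2 + 39/7*v - 15/7.
  leading term u: subtract (-1/7)·f_2 from 3/7*u + 4*v**3 + 1/3*v**2 + 39/7*v - 15/7 → 4*v**3 + 43/21*v**2 + 40/7*v
  leading term v**3: no divisor's leading term divides it; move 4*v**3 to the remainder.
  leading term v**2: no divisor's leading term divides it; move 43/21*v**2 to the remainder.
  leading term v: no divisor's leading term divides it; move 40/7*v to the remainder.
  remainder 4*v**3 + 43/21*v**2 + 40/7*v ≠ 0; add h_3 = 4*v**3 + 43/21*v**2 + 40/7*v to the basis.

The other S-polynomials (S(f_1,h_3), S(f_2,h_3)) all reduce to 0 modulo the current basis, so we have a Gröbner basis.
Inter-reduce: drop elements whose leading term is divisible by another's, tail-reduce, and make monic.
Reduced Gröbner basis: {u - 4*v**2 - 1/3*v - 5, v**3 + 43/84*v**2 + 10/7*v}.

A lex Gröbner basis eliminates variables successively. Here v**3 + 43/84*v**2 + 10/7*v depends only on v, with roots {0, -43/168 - sqrt(38471)*I/168, -43/168 + sqrt(38471)*I/168}; lifting each root through the earlier basis elements recovers the full solutions.
  v = 0: the earlier basis element becomes u - 5 = 0, giving u = 5 — point (5, 0).
  v = -43/168 - sqrt(38471)*I/168: the earlier basis element becomes u + 27/98 - sqrt(38471)*I/98 = 0, giving u = -27/98 + sqrt(38471)*I/98 — point (-27/98 + sqrt(38471)*I/98, -43/168 - sqrt(38471)*I/168).
  v = -43/168 + sqrt(38471)*I/168: the earlier basis element becomes u + 27/98 + sqrt(38471)*I/98 = 0, giving u = -27/98 - sqrt(38471)*I/98 — point (-27/98 - sqrt(38471)*I/98, -43/168 + sqrt(38471)*I/168).
Zero-dimensionality of the ideal guarantees finitely many solutions over ℂ.

{(5, 0), (-27/98 + sqrt(38471)*I/98, -43/168 - sqrt(38471)*I/168), (-27/98 - sqrt(38471)*I/98, -43/168 + sqrt(38471)*I/168)}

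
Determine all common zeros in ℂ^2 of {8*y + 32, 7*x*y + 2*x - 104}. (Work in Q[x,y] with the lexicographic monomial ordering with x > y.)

Compute a lex Gröbner basis by Buchberger's algorithm.
f_1 = 8*y + 32, LT = y.
f_2 = 7*x*y + 2*x - 104, LT = x*y.

S(f_1,f_2): lcm = x*y. S = 26/7*x + 104/7.
  reduce S modulo (f_1, f_2):
  remainder 26/7*x + 104/7 ≠ 0; add h_3 = 26/7*x + 104/7 to the basis.

The other S-polynomials (S(f_1,h_3), S(f_2,h_3)) all reduce to 0 modulo the current basis, so we have a Gröbner basis.
Inter-reduce: drop elements whose leading term is divisible by another's, tail-reduce, and make monic.
Reduced Gröbner basis: {x + 4, y + 4}.

A lex Gröbner basis eliminates variables successively. Here y + 4 depends only on y, with roots {-4}; lifting each root through the earlier basis elements recovers the full solutions.
  y = -4: the earlier basis element becomes x + 4 = 0, giving x = -4 — point (-4, -4).

{(-4, -4)}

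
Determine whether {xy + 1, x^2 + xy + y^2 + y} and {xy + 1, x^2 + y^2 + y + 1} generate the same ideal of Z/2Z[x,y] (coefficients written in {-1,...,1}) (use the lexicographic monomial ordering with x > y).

Two ideals are equal iff their reduced Gröbner bases coincide (the reduced basis is unique for a fixed ordering).
Buchberger on the first generating set:
f_1 = xy + 1, LT = xy.
f_2 = x^2 + xy + y^2 + y, LT = x^2.

S(f_1,f_2): lcm = x^2y. S = xy^2 + x + y^3 + y^2.
  leading term xy^2: subtract (y)·f_1 from xy^2 + x + y^3 + y^2 → x + y^3 + y^2 + y
  leading term x: no divisor's leading term divides it; move x to the remainder.
  leading term y^3: no divisor's leading term divides it; move y^3 to the remainder.
  leading term y^2: no divisor's leading term divides it; move y^2 to the remainder.
  leading term y: no divisor's leading term divides it; move y to the remainder.
  remainder x + y^3 + y^2 + y ≠ 0; add g_3 = x + y^3 + y^2 + y to the basis.

S(f_1,g_3): lcm = xy. S = y^4 + y^3 + y^2 + 1.
  leading term y^4: no divisor's leading term divides it; move y^4 to the remainder.
  leading term y^3: no divisor's leading term divides it; move y^3 to the remainder.
  leading term y^2: no divisor's leading term divides it; move y^2 to the remainder.
  leading term 1: no divisor's leading term divides it; move 1 to the remainder.
  remainder y^4 + y^3 + y^2 + 1 ≠ 0; add g_4 = y^4 + y^3 + y^2 + 1 to the basis.

The other S-polynomials (S(f_2,g_3), S(f_1,g_4), S(f_2,g_4), S(g_3,g_4)) all reduce to 0 modulo the current basis, so we have a Gröbner basis.
Inter-reduce: drop elements whose leading term is divisible by another's, tail-reduce, and make monic.
Reduced Gröbner basis: {x + y^3 + y^2 + y, y^4 + y^3 + y^2 + 1}.

Buchberger on the second generating set:
h_1 = xy + 1, LT = xy.
h_2 = x^2 + y^2 + y + 1, LT = x^2.

S(h_1,h_2): lcm = x^2y. S = x + y^3 + y^2 + y.
  leading term x: no divisor's leading term divides it; move x to the remainder.
  leading term y^3: no divisor's leading term divides it; move y^3 to the remainder.
  leading term y^2: no divisor's leading term divides it; move y^2 to the remainder.
  leading term y: no divisor's leading term divides it; move y to the remainder.
  remainder x + y^3 + y^2 + y ≠ 0; add k_3 = x + y^3 + y^2 + y to the basis.

S(h_1,k_3): lcm = xy. S = y^4 + y^3 + y^2 + 1.
  leading term y^4: no divisor's leading term divides it; move y^4 to the remainder.
  leading term y^3: no divisor's leading term divides it; move y^3 to the remainder.
  leading term y^2: no divisor's leading term divides it; move y^2 to the remainder.
  leading term 1: no divisor's leading term divides it; move 1 to the remainder.
  remainder y^4 + y^3 + y^2 + 1 ≠ 0; add k_4 = y^4 + y^3 + y^2 + 1 to the basis.

The other S-polynomials (S(h_2,k_3), S(h_1,k_4), S(h_2,k_4), S(k_3,k_4)) all reduce to 0 modulo the current basis, so we have a Gröbner basis.
Inter-reduce: drop elements whose leading term is divisible by another's, tail-reduce, and make monic.
Reduced Gröbner basis: {x + y^3 + y^2 + y, y^4 + y^3 + y^2 + 1}.

The two bases agree; hence the ideals are identical.

Yes, the ideals are equal.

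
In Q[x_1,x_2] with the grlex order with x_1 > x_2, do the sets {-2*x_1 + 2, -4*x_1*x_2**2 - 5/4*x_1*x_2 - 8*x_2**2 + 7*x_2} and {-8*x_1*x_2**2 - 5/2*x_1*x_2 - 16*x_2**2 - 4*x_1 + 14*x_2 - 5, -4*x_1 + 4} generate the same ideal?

No, the ideals differ.

Equality of ideals is decidable: compute both reduced Gröbner bases (unique for the ordering) and check whether they agree.
Buchberger on the first generating set:
f_1 = -2*x_1 + 2, LT = x_1.
f_2 = -4*x_1*x_2**2 - 5/4*x_1*x_2 - 8*x_2**2 + 7*x_2, LT = x_1*x_2**2.

S(f_1,f_2): lcm = x_1*x_2**2. S = -5/16*x_1*x_2 - 3*x_2**2 + 7/4*x_2.
  leading term x_1*x_2: subtract (5/32*x_2)·f_1 from -5/16*x_1*x_2 - 3*x_2**2 + 7/4*x_2 → -3*x_2**2 + 23/16*x_2
  leading term x_2**2: no divisor's leading term divides it; move -3*x_2**2 to the remainder.
  leading term x_2: no divisor's leading term divides it; move 23/16*x_2 to the remainder.
  remainder -3*x_2**2 + 23/16*x_2 ≠ 0; add g_3 = -3*x_2**2 + 23/16*x_2 to the basis.

The other S-polynomials (S(f_1,g_3), S(f_2,g_3)) all reduce to 0 modulo the current basis, so we have a Gröbner basis.
Inter-reduce: drop elements whose leading term is divisible by another's, tail-reduce, and make monic.
Reduced Gröbner basis: {x_2**2 - 23/48*x_2, x_1 - 1}.

Buchberger on the second generating set:
h_1 = -8*x_1*x_2**2 - 5/2*x_1*x_2 - 16*x_2**2 - 4*x_1 + 14*x_2 - 5, LT = x_1*x_2**2.
h_2 = -4*x_1 + 4, LT = x_1.

S(h_1,h_2): lcm = x_1*x_2**2. S = 5/16*x_1*x_2 + 3*x_2**2 + 1/2*x_1 - 7/4*x_2 + 5/8.
  leading term x_1*x_2: subtract (-5/64*x_2)·h_2 from 5/16*x_1*x_2 + 3*x_2**2 + 1/2*x_1 - 7/4*x_2 + 5/8 → 3*x_2**2 + 1/2*x_1 - 23/16*x_2 + 5/8
  leading term x_2**2: no divisor's leading term divides it; move 3*x_2**2 to the remainder.
  leading term x_1: subtract (-1/8)·h_2 from 1/2*x_1 - 23/16*x_2 + 5/8 → -23/16*x_2 + 9/8
  leading term x_2: no divisor's leading term divides it; move -23/16*x_2 to the remainder.
  leading term 1: no divisor's leading term divides it; move 9/8 to the remainder.
  remainder 3*x_2**2 - 23/16*x_2 + 9/8 ≠ 0; add k_3 = 3*x_2**2 - 23/16*x_2 + 9/8 to the basis.

The other S-polynomials (S(h_1,k_3), S(h_2,k_3)) all reduce to 0 modulo the current basis, so we have a Gröbner basis.
Inter-reduce: drop elements whose leading term is divisible by another's, tail-reduce, and make monic.
Reduced Gröbner basis: {x_2**2 - 23/48*x_2 + 3/8, x_1 - 1}.

These differ, so the ideals are not equal.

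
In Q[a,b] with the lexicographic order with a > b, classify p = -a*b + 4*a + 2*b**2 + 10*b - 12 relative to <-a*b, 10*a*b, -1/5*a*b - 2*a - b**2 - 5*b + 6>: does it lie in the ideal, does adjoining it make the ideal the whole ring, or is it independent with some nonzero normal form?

-a*b + 4*a + 2*b**2 + 10*b - 12 lies in I (it reduces to 0).

First compute the reduced Gröbner basis of I by Buchberger's algorithm.
f_1 = -a*b, LT = a*b.
f_2 = 10*a*b, LT = a*b.
f_3 = -1/5*a*b - 2*a - b**2 - 5*b + 6, LT = a*b.

S(f_1,f_3): lcm = a*b. S = -10*a - 5*b**2 - 25*b + 30.
  leading term a: no divisor's leading term divides it; move -10*a to the remainder.
  leading term b**2: no divisor's leading term divides it; move -5*b**2 to the remainder.
  leading term b: no divisor's leading term divides it; move -25*b to the remainder.
  leading term 1: no divisor's leading term divides it; move 30 to the remainder.
  remainder -10*a - 5*b**2 - 25*b + 30 ≠ 0; add h_4 = -10*a - 5*b**2 - 25*b + 30 to the basis.

S(f_1,h_4): lcm = a*b. S = -1/2*b**3 - 5/2*b**2 + 3*b.
  leading term b**3: no divisor's leading term divides it; move -1/2*b**3 to the remainder.
  leading term b**2: no divisor's leading term divides it; move -5/2*b**2 to the remainder.
  leading term b: no divisor's leading term divides it; move 3*b to the remainder.
  remainder -1/2*b**3 - 5/2*b**2 + 3*b ≠ 0; add h_5 = -1/2*b**3 - 5/2*b**2 + 3*b to the basis.

The other S-polynomials (S(f_1,f_2), S(f_2,f_3), S(f_2,h_4), S(f_3,h_4), S(f_1,h_5), S(f_2,h_5), S(f_3,h_5), S(h_4,h_5)) all reduce to 0 modulo the current basis, so we have a Gröbner basis.
Inter-reduce: drop elements whose leading term is divisible by another's, tail-reduce, and make monic.
Reduced Gröbner basis: {a + 1/2*b**2 + 5/2*b - 3, b**3 + 5*b**2 - 6*b}.
Label its elements g_1 = a + 1/2*b**2 + 5/2*b - 3, g_2 = b**3 + 5*b**2 - 6*b.

Reduce p = -a*b + 4*a + 2*b**2 + 10*b - 12 modulo G:
  leading term a*b: subtract (-b)·g_1 from -a*b + 4*a + 2*b**2 + 10*b - 12 → 4*a + 1/2*b**3 + 9/2*b**2 + 7*b - 12
  leading term a: subtract (4)·g_1 from 4*a + 1/2*b**3 + 9/2*b**2 + 7*b - 12 → 1/2*b**3 + 5/2*b**2 - 3*b
  leading term b**3: subtract (1/2)·g_2 from 1/2*b**3 + 5/2*b**2 - 3*b → 0
  normal form = 0.
Since the normal form is 0, p ∈ I.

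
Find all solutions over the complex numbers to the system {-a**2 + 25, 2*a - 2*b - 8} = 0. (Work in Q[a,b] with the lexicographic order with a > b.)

{(-5, -9), (5, 1)}

Compute a lex Gröbner basis by Buchberger's algorithm.
f_1 = -a**2 + 25, LT = a**2.
f_2 = 2*a - 2*b - 8, LT = a.

S(f_1,f_2): lcm = a**2. S = a*b + 4*a - 25.
  leading term a*b: subtract (1/2*b)·f_2 from a*b + 4*a - 25 → 4*a + b**2 + 4*b - 25
  leading term a: subtract (2)·f_2 from 4*a + b**2 + 4*b - 25 → b**2 + 8*b - 9
  leading term b**2: no divisor's leading term divides it; move b**2 to the remainder.
  leading term b: no divisor's leading term divides it; move 8*b to the remainder.
  leading term 1: no divisor's leading term divides it; move -9 to the remainder.
  remainder b**2 + 8*b - 9 ≠ 0; add h_3 = b**2 + 8*b - 9 to the basis.

The other S-polynomials (S(f_1,h_3), S(f_2,h_3)) all reduce to 0 modulo the current basis, so we have a Gröbner basis.
Inter-reduce: drop elements whose leading term is divisible by another's, tail-reduce, and make monic.
Reduced Gröbner basis: {a - b - 4, b**2 + 8*b - 9}.

From the last basis element, b**2 + 8*b - 9 = 0, so b takes values in {-9, 1}. Each choice, substituted upward through the basis, yields the corresponding point(s) of the solution set.
  b = -9: the earlier basis element becomes a + 5 = 0, giving a = -5 — point (-5, -9).
  b = 1: the earlier basis element becomes a - 5 = 0, giving a = 5 — point (5, 1).
Each listed point satisfies every original equation (direct substitution).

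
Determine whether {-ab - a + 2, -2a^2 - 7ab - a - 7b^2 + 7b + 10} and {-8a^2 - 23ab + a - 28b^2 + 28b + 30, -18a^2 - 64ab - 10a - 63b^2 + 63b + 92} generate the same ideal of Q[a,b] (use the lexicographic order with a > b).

Yes, the ideals are equal.

For a fixed monomial order, each ideal has a unique reduced Gröbner basis; comparing bases decides equality.
Buchberger on the first generating set:
f_1 = -ab - a + 2, LT = ab.
f_2 = -2a^2 - 7ab - a - 7b^2 + 7b + 10, LT = a^2.

S(f_1,f_2): lcm = a^2b. S = a^2 - 7/2ab^2 - 1/2ab - 2a - 7/2b^3 + 7/2b^2 + 5b.
  leading term a^2: subtract (-1/2)·f_2 from a^2 - 7/2ab^2 - 1/2ab - 2a - 7/2b^3 + 7/2b^2 + 5b → -7/2ab^2 - 4ab - 5/2a - 7/2b^3 + 17/2b + 5
  leading term ab^2: subtract (7/2b)·f_1 from -7/2ab^2 - 4ab - 5/2a - 7/2b^3 + 17/2b + 5 → -1/2ab - 5/2a - 7/2b^3 + 3/2b + 5
  leading term ab: subtract (1/2)·f_1 from -1/2ab - 5/2a - 7/2b^3 + 3/2b + 5 → -2a - 7/2b^3 + 3/2b + 4
  leading term a: no divisor's leading term divides it; move -2a to the remainder.
  leading term b^3: no divisor's leading term divides it; move -7/2b^3 to the remainder.
  leading term b: no divisor's leading term divides it; move 3/2b to the remainder.
  leading term 1: no divisor's leading term divides it; move 4 to the remainder.
  remainder -2a - 7/2b^3 + 3/2b + 4 ≠ 0; add g_3 = -2a - 7/2b^3 + 3/2b + 4 to the basis.

S(f_1,g_3): lcm = ab. S = a - 7/4b^4 + 3/4b^2 + 2b - 2.
  leading term a: subtract (-1/2)·g_3 from a - 7/4b^4 + 3/4b^2 + 2b - 2 → -7/4b^4 - 7/4b^3 + 3/4b^2 + 11/4b
  leading term b^4: no divisor's leading term divides it; move -7/4b^4 to the remainder.
  leading term b^3: no divisor's leading term divides it; move -7/4b^3 to the remainder.
  leading term b^2: no divisor's leading term divides it; move 3/4b^2 to the remainder.
  leading term b: no divisor's leading term divides it; move 11/4b to the remainder.
  remainder -7/4b^4 - 7/4b^3 + 3/4b^2 + 11/4b ≠ 0; add g_4 = -7/4b^4 - 7/4b^3 + 3/4b^2 + 11/4b to the basis.

S(f_2,g_3): lcm = a^2. S = -7/4ab^3 + 17/4ab + 5/2a + 7/2b^2 - 7/2b - 5.
  leading term ab^3: subtract (7/4b^2)·f_1 from -7/4ab^3 + 17/4ab + 5/2a + 7/2b^2 - 7/2b - 5 → 7/4ab^2 + 17/4ab + 5/2a - 7/2b - 5
  leading term ab^2: subtract (-7/4b)·f_1 from 7/4ab^2 + 17/4ab + 5/2a - 7/2b - 5 → 5/2ab + 5/2a - 5
  leading term ab: subtract (-5/2)·f_1 from 5/2ab + 5/2a - 5 → 0
  remainder 0.

S(f_1,g_4): lcm = ab^4. S = 3/7ab^2 + 11/7ab - 2b^3.
  leading term ab^2: subtract (-3/7b)·f_1 from 3/7ab^2 + 11/7ab - 2b^3 → 8/7ab - 2b^3 + 6/7b
  leading term ab: subtract (-8/7)·f_1 from 8/7ab - 2b^3 + 6/7b → -8/7a - 2b^3 + 6/7b + 16/7
  leading term a: subtract (4/7)·g_3 from -8/7a - 2b^3 + 6/7b + 16/7 → 0
  remainder 0.

S(f_2,g_4): leading monomials are coprime, so the S-polynomial reduces to 0 (Buchberger's first criterion).
S(g_3,g_4): leading monomials are coprime, so the S-polynomial reduces to 0 (Buchberger's first criterion).
Every S-polynomial of the final basis reduces to 0, so we have a Gröbner basis.
Inter-reduce: drop elements whose leading term is divisible by another's, tail-reduce, and make monic.
Reduced Gröbner basis: {a + 7/4b^3 - 3/4b - 2, b^4 + b^3 - 3/7b^2 - 11/7b}.

Buchberger on the second generating set:
h_1 = -8a^2 - 23ab + a - 28b^2 + 28b + 30, LT = a^2.
h_2 = -18a^2 - 64ab - 10a - 63b^2 + 63b + 92, LT = a^2.

S(h_1,h_2): lcm = a^2. S = -49/72ab - 49/72a + 49/36.
  leading term ab: no divisor's leading term divides it; move -49/72ab to the remainder.
  leading term a: no divisor's leading term divides it; move -49/72a to the remainder.
  leading term 1: no divisor's leading term divides it; move 49/36 to the remainder.
  remainder -49/72ab - 49/72a + 49/36 ≠ 0; add k_3 = -49/72ab - 49/72a + 49/36 to the basis.

S(h_1,k_3): lcm = a^2b. S = -a^2 + 23/8ab^2 - 1/8ab + 2a + 7/2b^3 - 7/2b^2 - 15/4b.
  leading term a^2: subtract (1/8)·h_1 from -a^2 + 23/8ab^2 - 1/8ab + 2a + 7/2b^3 - 7/2b^2 - 15/4b → 23/8ab^2 + 11/4ab + 15/8a + 7/2b^3 - 29/4b - 15/4
  leading term ab^2: subtract (-207/49b)·k_3 from 23/8ab^2 + 11/4ab + 15/8a + 7/2b^3 - 29/4b - 15/4 → -1/8ab + 15/8a + 7/2b^3 - 3/2b - 15/4
  leading term ab: subtract (9/49)·k_3 from -1/8ab + 15/8a + 7/2b^3 - 3/2b - 15/4 → 2a + 7/2b^3 - 3/2b - 4
  leading term a: no divisor's leading term divides it; move 2a to the remainder.
  leading term b^3: no divisor's leading term divides it; move 7/2b^3 to the remainder.
  leading term b: no divisor's leading term divides it; move -3/2b to the remainder.
  leading term 1: no divisor's leading term divides it; move -4 to the remainder.
  remainder 2a + 7/2b^3 - 3/2b - 4 ≠ 0; add k_4 = 2a + 7/2b^3 - 3/2b - 4 to the basis.

S(h_2,k_3): lcm = a^2b. S = -a^2 + 32/9ab^2 + 5/9ab + 2a + 7/2b^3 - 7/2b^2 - 46/9b.
  leading term a^2: subtract (1/8)·h_1 from -a^2 + 32/9ab^2 + 5/9ab + 2a + 7/2b^3 - 7/2b^2 - 46/9b → 32/9ab^2 + 247/72ab + 15/8a + 7/2b^3 - 155/18b - 15/4
  leading term ab^2: subtract (-256/49b)·k_3 from 32/9ab^2 + 247/72ab + 15/8a + 7/2b^3 - 155/18b - 15/4 → -1/8ab + 15/8a + 7/2b^3 - 3/2b - 15/4
  leading term ab: subtract (9/49)·k_3 from -1/8ab + 15/8a + 7/2b^3 - 3/2b - 15/4 → 2a + 7/2b^3 - 3/2b - 4
  leading term a: subtract (1)·k_4 from 2a + 7/2b^3 - 3/2b - 4 → 0
  remainder 0.

S(h_1,k_4): lcm = a^2. S = -7/4ab^3 + 29/8ab + 15/8a + 7/2b^2 - 7/2b - 15/4.
  leading term ab^3: subtract (18/7b^2)·k_3 from -7/4ab^3 + 29/8ab + 15/8a + 7/2b^2 - 7/2b - 15/4 → 7/4ab^2 + 29/8ab + 15/8a - 7/2b - 15/4
  leading term ab^2: subtract (-18/7b)·k_3 from 7/4ab^2 + 29/8ab + 15/8a - 7/2b - 15/4 → 15/8ab + 15/8a - 15/4
  leading term ab: subtract (-135/49)·k_3 from 15/8ab + 15/8a - 15/4 → 0
  remainder 0.

S(h_2,k_4): lcm = a^2. S = -7/4ab^3 + 155/36ab + 23/9a + 7/2b^2 - 7/2b - 46/9.
  leading term ab^3: subtract (18/7b^2)·k_3 from -7/4ab^3 + 155/36ab + 23/9a + 7/2b^2 - 7/2b - 46/9 → 7/4ab^2 + 155/36ab + 23/9a - 7/2b - 46/9
  leading term ab^2: subtract (-18/7b)·k_3 from 7/4ab^2 + 155/36ab + 23/9a - 7/2b - 46/9 → 23/9ab + 23/9a - 46/9
  leading term ab: subtract (-184/49)·k_3 from 23/9ab + 23/9a - 46/9 → 0
  remainder 0.

S(k_3,k_4): lcm = ab. S = a - 7/4b^4 + 3/4b^2 + 2b - 2.
  leading term a: subtract (1/2)·k_4 from a - 7/4b^4 + 3/4b^2 + 2b - 2 → -7/4b^4 - 7/4b^3 + 3/4b^2 + 11/4b
  leading term b^4: no divisor's leading term divides it; move -7/4b^4 to the remainder.
  leading term b^3: no divisor's leading term divides it; move -7/4b^3 to the remainder.
  leading term b^2: no divisor's leading term divides it; move 3/4b^2 to the remainder.
  leading term b: no divisor's leading term divides it; move 11/4b to the remainder.
  remainder -7/4b^4 - 7/4b^3 + 3/4b^2 + 11/4b ≠ 0; add k_5 = -7/4b^4 - 7/4b^3 + 3/4b^2 + 11/4b to the basis.

S(h_1,k_5): leading monomials are coprime, so the S-polynomial reduces to 0 (Buchberger's first criterion).
S(h_2,k_5): leading monomials are coprime, so the S-polynomial reduces to 0 (Buchberger's first criterion).
S(k_3,k_5): lcm = ab^4. S = 3/7ab^2 + 11/7ab - 2b^3.
  leading term ab^2: subtract (-216/343b)·k_3 from 3/7ab^2 + 11/7ab - 2b^3 → 8/7ab - 2b^3 + 6/7b
  leading term ab: subtract (-576/343)·k_3 from 8/7ab - 2b^3 + 6/7b → -8/7a - 2b^3 + 6/7b + 16/7
  leading term a: subtract (-4/7)·k_4 from -8/7a - 2b^3 + 6/7b + 16/7 → 0
  remainder 0.

S(k_4,k_5): leading monomials are coprime, so the S-polynomial reduces to 0 (Buchberger's first criterion).
Every S-polynomial of the final basis reduces to 0, so we have a Gröbner basis.
Inter-reduce: drop elements whose leading term is divisible by another's, tail-reduce, and make monic.
Reduced Gröbner basis: {a + 7/4b^3 - 3/4b - 2, b^4 + b^3 - 3/7b^2 - 11/7b}.

The two bases agree; hence the ideals are identical.
The choice of monomial ordering does not affect the verdict — as long as both bases are computed under the same ordering, their equality decides ideal equality.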